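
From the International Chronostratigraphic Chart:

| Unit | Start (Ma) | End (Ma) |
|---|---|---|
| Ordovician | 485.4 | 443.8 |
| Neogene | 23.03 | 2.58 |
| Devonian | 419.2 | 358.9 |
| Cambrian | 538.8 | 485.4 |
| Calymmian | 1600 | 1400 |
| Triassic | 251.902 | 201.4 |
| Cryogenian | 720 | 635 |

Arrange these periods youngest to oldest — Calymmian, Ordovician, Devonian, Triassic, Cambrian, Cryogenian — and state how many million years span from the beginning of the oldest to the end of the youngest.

Triassic → Devonian → Ordovician → Cambrian → Cryogenian → Calymmian; total span 1398.6 Myr

Start ages (Ma): Calymmian 1600, Cryogenian 720, Cambrian 538.8, Ordovician 485.4, Devonian 419.2, Triassic 251.902.
Ordered youngest to oldest: Triassic, Devonian, Ordovician, Cambrian, Cryogenian, Calymmian.
Span = 1600 − 201.4 = 1398.6 Myr.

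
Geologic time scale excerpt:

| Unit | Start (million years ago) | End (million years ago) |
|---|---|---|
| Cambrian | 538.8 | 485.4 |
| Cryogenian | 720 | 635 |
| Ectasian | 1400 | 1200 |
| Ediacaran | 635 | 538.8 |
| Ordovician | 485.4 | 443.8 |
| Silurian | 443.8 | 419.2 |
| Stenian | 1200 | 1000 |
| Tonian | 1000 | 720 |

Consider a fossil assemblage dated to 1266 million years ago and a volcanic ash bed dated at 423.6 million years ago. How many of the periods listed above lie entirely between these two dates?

The older date is 1266 Ma and the younger is 423.6 Ma.
Periods with start < 1266 and end > 423.6 Ma: Stenian (1200–1000), Tonian (1000–720), Cryogenian (720–635), Ediacaran (635–538.8), Cambrian (538.8–485.4), Ordovician (485.4–443.8).
That is 6 complete periods.

6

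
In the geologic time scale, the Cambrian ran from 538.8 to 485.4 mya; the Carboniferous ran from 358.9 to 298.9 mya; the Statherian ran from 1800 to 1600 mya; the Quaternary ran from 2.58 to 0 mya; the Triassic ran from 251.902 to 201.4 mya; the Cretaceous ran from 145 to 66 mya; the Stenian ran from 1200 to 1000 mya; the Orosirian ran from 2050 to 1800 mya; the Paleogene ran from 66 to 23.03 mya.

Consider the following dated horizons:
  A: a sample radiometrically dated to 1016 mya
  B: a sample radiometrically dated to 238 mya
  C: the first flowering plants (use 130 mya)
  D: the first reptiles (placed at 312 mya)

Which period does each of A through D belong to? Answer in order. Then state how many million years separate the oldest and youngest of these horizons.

A — Stenian; B — Triassic; C — Cretaceous; D — Carboniferous; span 886 million years

A: 1016 Ma lies in 1200–1000 Ma, so Stenian.
B: 238 Ma lies in 251.902–201.4 Ma, so Triassic.
C: 130 Ma lies in 145–66 Ma, so Cretaceous.
D: 312 Ma lies in 358.9–298.9 Ma, so Carboniferous.
Oldest = 1016 Ma, youngest = 130 Ma → span 886 Myr.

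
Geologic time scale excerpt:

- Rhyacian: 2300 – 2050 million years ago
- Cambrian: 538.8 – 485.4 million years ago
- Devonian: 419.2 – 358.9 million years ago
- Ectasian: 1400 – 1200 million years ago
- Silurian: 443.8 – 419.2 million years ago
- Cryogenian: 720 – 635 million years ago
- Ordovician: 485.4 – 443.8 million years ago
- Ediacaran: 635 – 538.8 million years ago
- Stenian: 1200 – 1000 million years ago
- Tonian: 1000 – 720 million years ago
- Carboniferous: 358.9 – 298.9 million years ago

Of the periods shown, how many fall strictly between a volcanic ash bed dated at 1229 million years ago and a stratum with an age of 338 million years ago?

The older date is 1229 Ma and the younger is 338 Ma.
Periods with start < 1229 and end > 338 Ma: Stenian (1200–1000), Tonian (1000–720), Cryogenian (720–635), Ediacaran (635–538.8), Cambrian (538.8–485.4), Ordovician (485.4–443.8), Silurian (443.8–419.2), Devonian (419.2–358.9).
That is 8 complete periods.

8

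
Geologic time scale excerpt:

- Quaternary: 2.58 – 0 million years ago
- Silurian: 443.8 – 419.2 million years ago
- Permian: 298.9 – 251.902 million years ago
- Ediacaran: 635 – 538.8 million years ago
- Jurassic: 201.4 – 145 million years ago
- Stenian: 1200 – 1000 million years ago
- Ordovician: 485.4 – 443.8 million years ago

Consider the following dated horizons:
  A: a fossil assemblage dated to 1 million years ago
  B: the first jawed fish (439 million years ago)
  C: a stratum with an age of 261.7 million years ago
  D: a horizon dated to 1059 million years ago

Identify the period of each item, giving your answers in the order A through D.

A — Quaternary; B — Silurian; C — Permian; D — Stenian

A: 1 Ma lies in 2.58–0 Ma, so Quaternary.
B: 439 Ma lies in 443.8–419.2 Ma, so Silurian.
C: 261.7 Ma lies in 298.9–251.902 Ma, so Permian.
D: 1059 Ma lies in 1200–1000 Ma, so Stenian.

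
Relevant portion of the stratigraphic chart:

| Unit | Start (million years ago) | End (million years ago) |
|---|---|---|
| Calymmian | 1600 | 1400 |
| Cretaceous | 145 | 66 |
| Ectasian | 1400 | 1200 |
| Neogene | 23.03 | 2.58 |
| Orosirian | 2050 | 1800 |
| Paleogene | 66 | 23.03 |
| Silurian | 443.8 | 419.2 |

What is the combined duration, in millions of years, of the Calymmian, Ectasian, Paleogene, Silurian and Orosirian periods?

Each duration: Calymmian = 200; Ectasian = 200; Paleogene = 42.97; Silurian = 24.6; Orosirian = 250.
Sum: 200 + 200 + 42.97 + 24.6 + 250 = 717.57 Myr.

717.57 million years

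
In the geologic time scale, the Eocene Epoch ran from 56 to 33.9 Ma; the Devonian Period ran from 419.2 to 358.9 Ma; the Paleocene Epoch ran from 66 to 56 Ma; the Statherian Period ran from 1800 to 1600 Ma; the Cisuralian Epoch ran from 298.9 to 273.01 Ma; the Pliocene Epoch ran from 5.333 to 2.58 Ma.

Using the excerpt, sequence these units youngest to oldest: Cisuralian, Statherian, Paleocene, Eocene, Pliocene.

The oldest of these is Statherian (starts 1800 Ma) and the youngest is Pliocene (ends 2.58 Ma).
In between, by decreasing start age: Cisuralian (298.9), Paleocene (66), Eocene (56).
Listing youngest first means reversing that sequence.

Pliocene → Eocene → Paleocene → Cisuralian → Statherian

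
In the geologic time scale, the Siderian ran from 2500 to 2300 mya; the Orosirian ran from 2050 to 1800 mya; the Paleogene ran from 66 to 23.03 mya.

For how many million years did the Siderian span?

200 million years

2500 − 2300 = 200 million years.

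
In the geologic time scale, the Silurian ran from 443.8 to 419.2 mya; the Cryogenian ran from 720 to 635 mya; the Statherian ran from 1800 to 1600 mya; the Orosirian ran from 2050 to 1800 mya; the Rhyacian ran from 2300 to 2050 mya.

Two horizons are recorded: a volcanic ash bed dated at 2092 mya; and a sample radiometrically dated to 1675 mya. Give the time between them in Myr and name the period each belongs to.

Elapsed time: 2092 − 1675 = 417 Myr.
2092 Ma lies within 2300–2050 Ma: Rhyacian.
1675 Ma lies within 1800–1600 Ma: Statherian.

417 million years apart; the first in the Rhyacian, the second in the Statherian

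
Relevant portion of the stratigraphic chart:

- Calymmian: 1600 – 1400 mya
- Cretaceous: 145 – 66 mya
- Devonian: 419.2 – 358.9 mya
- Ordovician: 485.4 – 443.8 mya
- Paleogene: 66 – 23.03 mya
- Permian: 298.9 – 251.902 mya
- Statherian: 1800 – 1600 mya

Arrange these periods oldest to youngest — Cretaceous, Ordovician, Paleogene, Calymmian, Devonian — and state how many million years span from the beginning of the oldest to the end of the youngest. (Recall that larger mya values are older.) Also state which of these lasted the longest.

From the excerpt: Cretaceous 145–66; Ordovician 485.4–443.8; Paleogene 66–23.03; Calymmian 1600–1400; Devonian 419.2–358.9 (Ma).
Larger Ma is earlier, so the oldest is Calymmian and the youngest is Paleogene; oldest to youngest: Calymmian, Ordovician, Devonian, Cretaceous, Paleogene.
Oldest start 1600 minus youngest end 23.03 gives 1576.97 Myr overall.
Individual lengths (start − end): Ordovician 41.6; Calymmian 200; Paleogene 42.97; Devonian 60.3; Cretaceous 79. The largest is Calymmian at 200 Myr.

Calymmian → Ordovician → Devonian → Cretaceous → Paleogene; total span 1576.97 Myr; longest is Calymmian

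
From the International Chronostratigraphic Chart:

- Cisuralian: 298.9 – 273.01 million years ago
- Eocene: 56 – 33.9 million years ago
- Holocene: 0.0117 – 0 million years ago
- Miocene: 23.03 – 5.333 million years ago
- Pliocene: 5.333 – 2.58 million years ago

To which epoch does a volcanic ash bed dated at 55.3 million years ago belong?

Eocene

55.3 Ma lies between 56 and 33.9 Ma, so it falls in the Eocene.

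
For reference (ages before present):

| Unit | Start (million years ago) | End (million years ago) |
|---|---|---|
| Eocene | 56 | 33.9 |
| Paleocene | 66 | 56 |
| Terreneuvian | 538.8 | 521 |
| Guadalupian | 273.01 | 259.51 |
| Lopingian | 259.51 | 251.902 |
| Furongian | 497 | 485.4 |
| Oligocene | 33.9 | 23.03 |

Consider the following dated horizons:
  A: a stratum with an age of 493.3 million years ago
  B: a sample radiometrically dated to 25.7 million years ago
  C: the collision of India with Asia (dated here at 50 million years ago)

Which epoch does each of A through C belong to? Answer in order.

A — Furongian; B — Oligocene; C — Eocene

A: 493.3 Ma lies in 497–485.4 Ma, so Furongian.
B: 25.7 Ma lies in 33.9–23.03 Ma, so Oligocene.
C: 50 Ma lies in 56–33.9 Ma, so Eocene.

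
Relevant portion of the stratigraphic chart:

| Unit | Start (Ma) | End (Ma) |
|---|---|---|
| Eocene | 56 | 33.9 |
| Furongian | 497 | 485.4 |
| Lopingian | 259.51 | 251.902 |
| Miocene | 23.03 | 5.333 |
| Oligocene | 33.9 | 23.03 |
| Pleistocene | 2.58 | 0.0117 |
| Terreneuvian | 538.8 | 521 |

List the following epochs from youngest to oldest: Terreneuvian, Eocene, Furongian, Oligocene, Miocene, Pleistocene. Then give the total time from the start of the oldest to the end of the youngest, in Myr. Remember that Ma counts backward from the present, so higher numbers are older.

Start ages (Ma): Terreneuvian 538.8, Furongian 497, Eocene 56, Oligocene 33.9, Miocene 23.03, Pleistocene 2.58.
Ordered youngest to oldest: Pleistocene, Miocene, Oligocene, Eocene, Furongian, Terreneuvian.
Span = 538.8 − 0.0117 = 538.7883 Myr.

Pleistocene → Miocene → Oligocene → Eocene → Furongian → Terreneuvian; total span 538.7883 Myr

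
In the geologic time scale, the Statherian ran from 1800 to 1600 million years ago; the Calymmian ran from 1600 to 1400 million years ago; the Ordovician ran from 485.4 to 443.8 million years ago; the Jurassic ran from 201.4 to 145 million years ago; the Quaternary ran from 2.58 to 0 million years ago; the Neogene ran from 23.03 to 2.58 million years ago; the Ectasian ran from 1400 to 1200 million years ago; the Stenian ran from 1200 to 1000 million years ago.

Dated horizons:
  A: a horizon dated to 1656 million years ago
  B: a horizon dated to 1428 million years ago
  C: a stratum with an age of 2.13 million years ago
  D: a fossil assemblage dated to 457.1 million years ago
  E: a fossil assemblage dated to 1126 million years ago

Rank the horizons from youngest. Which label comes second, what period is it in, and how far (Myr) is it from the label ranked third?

Smaller Ma means younger, so youngest first: C 2.13 < D 457.1 < E 1126 < B 1428 < A 1656.
Counting 2 along gives D (457.1 Ma); the excerpt puts that inside the Ordovician, 485.4–443.8 Ma.
Next in line is E (1126 Ma), and 1126 − 457.1 = 668.9 Myr.

D, in the Ordovician; 668.9 million years to E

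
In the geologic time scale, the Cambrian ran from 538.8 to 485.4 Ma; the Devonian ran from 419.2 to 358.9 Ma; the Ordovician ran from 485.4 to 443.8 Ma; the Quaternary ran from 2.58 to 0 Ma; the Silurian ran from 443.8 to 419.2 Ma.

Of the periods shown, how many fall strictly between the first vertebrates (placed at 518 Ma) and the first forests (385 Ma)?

518 Ma sits inside the Cambrian (538.8–485.4) and 385 Ma inside the Devonian (419.2–358.9); neither of those is wholly between the two dates.
The listed periods lying completely between them are Ordovician, Silurian — 2 in all.

2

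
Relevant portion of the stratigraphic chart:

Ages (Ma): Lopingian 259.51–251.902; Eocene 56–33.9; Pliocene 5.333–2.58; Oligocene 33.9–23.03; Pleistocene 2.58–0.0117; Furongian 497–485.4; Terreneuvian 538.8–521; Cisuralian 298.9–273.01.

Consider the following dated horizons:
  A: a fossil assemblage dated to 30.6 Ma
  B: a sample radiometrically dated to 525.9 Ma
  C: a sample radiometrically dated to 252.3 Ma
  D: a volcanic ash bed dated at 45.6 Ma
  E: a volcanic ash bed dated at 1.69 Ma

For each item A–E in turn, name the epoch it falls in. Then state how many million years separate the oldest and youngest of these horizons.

A — Oligocene; B — Terreneuvian; C — Lopingian; D — Eocene; E — Pleistocene; span 524.21 million years

A: 30.6 Ma lies in 33.9–23.03 Ma, so Oligocene.
B: 525.9 Ma lies in 538.8–521 Ma, so Terreneuvian.
C: 252.3 Ma lies in 259.51–251.902 Ma, so Lopingian.
D: 45.6 Ma lies in 56–33.9 Ma, so Eocene.
E: 1.69 Ma lies in 2.58–0.0117 Ma, so Pleistocene.
Oldest = 525.9 Ma, youngest = 1.69 Ma → span 524.21 Myr.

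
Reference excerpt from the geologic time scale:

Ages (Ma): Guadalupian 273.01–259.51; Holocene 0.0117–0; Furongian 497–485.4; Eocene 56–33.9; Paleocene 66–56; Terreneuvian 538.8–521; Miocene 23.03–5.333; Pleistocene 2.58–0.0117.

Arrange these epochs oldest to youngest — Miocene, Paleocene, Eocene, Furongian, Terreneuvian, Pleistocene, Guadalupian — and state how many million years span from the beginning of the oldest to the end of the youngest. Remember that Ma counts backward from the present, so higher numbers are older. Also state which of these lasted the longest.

Start ages (Ma): Terreneuvian 538.8, Furongian 497, Guadalupian 273.01, Paleocene 66, Eocene 56, Miocene 23.03, Pleistocene 2.58.
Ordered oldest to youngest: Terreneuvian, Furongian, Guadalupian, Paleocene, Eocene, Miocene, Pleistocene.
Span = 538.8 − 0.0117 = 538.7883 Myr.
Durations: Paleocene 10, Furongian 11.6, Eocene 22.1, Terreneuvian 17.8, Guadalupian 13.5, Pleistocene 2.5683, Miocene 17.697 → longest is Eocene (22.1 Myr).

Terreneuvian, Furongian, Guadalupian, Paleocene, Eocene, Miocene, Pleistocene; total span 538.7883 Myr; longest is Eocene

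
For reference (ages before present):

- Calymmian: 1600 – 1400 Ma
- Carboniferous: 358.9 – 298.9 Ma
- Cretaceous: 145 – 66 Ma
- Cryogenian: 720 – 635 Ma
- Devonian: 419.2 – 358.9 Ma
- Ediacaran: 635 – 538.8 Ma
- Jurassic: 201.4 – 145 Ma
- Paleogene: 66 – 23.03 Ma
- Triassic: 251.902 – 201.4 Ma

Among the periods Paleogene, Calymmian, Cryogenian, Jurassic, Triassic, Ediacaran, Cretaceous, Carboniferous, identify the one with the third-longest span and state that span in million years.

Start − end for each: Paleogene 66 − 23.03 = 42.97; Calymmian 1600 − 1400 = 200; Cryogenian 720 − 635 = 85; Jurassic 201.4 − 145 = 56.4; Triassic 251.902 − 201.4 = 50.502; Ediacaran 635 − 538.8 = 96.2; Cretaceous 145 − 66 = 79; Carboniferous 358.9 − 298.9 = 60.
Ranking these from longest: Calymmian > Ediacaran > Cryogenian > Cretaceous > Carboniferous > Jurassic > Triassic > Paleogene.
Position 3 in that ranking is Cryogenian, which lasted 85 Myr.

Cryogenian, 85 million years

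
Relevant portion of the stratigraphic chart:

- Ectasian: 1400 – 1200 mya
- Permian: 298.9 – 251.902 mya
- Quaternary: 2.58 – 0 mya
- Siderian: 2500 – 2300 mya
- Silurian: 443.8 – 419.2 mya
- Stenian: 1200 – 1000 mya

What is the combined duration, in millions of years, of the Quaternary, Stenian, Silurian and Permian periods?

274.178 million years

Each duration: Quaternary = 2.58; Stenian = 200; Silurian = 24.6; Permian = 46.998.
Sum: 2.58 + 200 + 24.6 + 46.998 = 274.178 Myr.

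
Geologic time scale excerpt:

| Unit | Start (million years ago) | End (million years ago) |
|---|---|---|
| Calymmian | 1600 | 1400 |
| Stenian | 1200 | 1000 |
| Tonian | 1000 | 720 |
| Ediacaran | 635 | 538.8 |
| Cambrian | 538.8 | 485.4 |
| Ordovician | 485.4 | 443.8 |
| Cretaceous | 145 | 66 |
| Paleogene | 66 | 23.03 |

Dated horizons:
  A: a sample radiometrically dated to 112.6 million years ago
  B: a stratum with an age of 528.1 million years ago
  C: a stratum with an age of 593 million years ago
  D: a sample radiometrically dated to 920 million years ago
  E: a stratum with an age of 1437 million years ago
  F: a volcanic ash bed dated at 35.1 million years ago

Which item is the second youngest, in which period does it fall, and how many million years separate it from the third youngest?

Sorted youngest-first by Ma: F (35.1), A (112.6), B (528.1), C (593), D (920), E (1437).
The second youngest is A at 112.6 Ma, which lies in 145–66 Ma: the Cretaceous.
The third youngest is B at 528.1 Ma; separation = |112.6 − 528.1| = 415.5 Myr.

A, in the Cretaceous; 415.5 million years to B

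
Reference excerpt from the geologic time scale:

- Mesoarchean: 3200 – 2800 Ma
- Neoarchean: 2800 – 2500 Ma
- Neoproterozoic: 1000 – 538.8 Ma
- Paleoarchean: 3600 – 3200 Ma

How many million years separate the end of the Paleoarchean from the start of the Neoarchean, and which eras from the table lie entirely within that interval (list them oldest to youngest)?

End of Paleoarchean = 3200 Ma; start of Neoarchean = 2800 Ma.
Gap = 3200 − 2800 = 400 Myr.
Eras wholly inside 3200–2800 Ma: Mesoarchean (3200–2800).

400 million years; Mesoarchean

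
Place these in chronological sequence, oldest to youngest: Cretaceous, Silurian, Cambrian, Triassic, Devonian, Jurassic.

Cambrian, Silurian, Devonian, Triassic, Jurassic, Cretaceous

Group by era (each group listed oldest first) — Paleozoic: Cambrian, Silurian, Devonian; Mesozoic: Triassic, Jurassic, Cretaceous. The eras run Paleozoic → Mesozoic → Cenozoic. Concatenating the groups in that era order gives oldest to youngest directly.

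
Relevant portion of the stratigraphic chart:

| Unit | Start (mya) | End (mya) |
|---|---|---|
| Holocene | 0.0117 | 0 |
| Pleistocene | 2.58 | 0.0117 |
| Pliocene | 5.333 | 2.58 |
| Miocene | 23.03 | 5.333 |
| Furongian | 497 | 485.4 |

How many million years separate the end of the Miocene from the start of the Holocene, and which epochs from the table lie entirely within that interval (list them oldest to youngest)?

End of Miocene = 5.333 Ma; start of Holocene = 0.0117 Ma.
Gap = 5.333 − 0.0117 = 5.3213 Myr.
Epochs wholly inside 5.333–0.0117 Ma: Pliocene (5.333–2.58), Pleistocene (2.58–0.0117).

5.3213 million years; Pliocene, Pleistocene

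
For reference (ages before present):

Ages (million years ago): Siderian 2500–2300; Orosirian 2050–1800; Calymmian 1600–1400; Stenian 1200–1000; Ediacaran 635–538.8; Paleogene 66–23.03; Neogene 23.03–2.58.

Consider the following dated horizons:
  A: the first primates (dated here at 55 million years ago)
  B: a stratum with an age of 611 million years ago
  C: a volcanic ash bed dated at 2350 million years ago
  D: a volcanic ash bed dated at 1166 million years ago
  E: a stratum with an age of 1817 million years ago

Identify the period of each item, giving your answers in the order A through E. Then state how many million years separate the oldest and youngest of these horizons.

Match each age against the start–end ranges in the excerpt: A = 55 Ma → Paleogene (66–23.03); B = 611 Ma → Ediacaran (635–538.8); C = 2350 Ma → Siderian (2500–2300); D = 1166 Ma → Stenian (1200–1000); E = 1817 Ma → Orosirian (2050–1800).
The largest age is 2350 Ma and the smallest is 55 Ma; their difference is 2295 Myr.

A — Paleogene; B — Ediacaran; C — Siderian; D — Stenian; E — Orosirian; span 2295 million years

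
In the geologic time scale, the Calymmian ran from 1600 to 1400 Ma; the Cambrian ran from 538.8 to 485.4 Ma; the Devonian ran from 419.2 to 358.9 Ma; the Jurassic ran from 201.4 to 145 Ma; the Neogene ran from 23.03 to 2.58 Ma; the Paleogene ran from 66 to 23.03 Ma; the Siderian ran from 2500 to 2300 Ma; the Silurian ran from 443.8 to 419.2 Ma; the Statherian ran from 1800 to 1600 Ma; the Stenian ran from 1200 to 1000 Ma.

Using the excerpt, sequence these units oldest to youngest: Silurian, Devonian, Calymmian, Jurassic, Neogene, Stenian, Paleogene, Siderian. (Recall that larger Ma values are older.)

The oldest of these is Siderian (starts 2500 Ma) and the youngest is Neogene (ends 2.58 Ma).
In between, by decreasing start age: Calymmian (1600), Stenian (1200), Silurian (443.8), Devonian (419.2), Jurassic (201.4), Paleogene (66).

Siderian → Calymmian → Stenian → Silurian → Devonian → Jurassic → Paleogene → Neogene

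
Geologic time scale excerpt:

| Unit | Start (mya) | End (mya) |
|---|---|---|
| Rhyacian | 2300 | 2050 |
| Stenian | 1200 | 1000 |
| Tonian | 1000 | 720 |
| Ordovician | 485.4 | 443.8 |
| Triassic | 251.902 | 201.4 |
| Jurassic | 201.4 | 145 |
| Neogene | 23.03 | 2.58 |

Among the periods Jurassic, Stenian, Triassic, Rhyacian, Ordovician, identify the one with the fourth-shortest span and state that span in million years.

Start − end for each: Jurassic 201.4 − 145 = 56.4; Stenian 1200 − 1000 = 200; Triassic 251.902 − 201.4 = 50.502; Rhyacian 2300 − 2050 = 250; Ordovician 485.4 − 443.8 = 41.6.
Ranking these from shortest: Ordovician < Triassic < Jurassic < Stenian < Rhyacian.
Position 4 in that ranking is Stenian, which lasted 200 Myr.

Stenian, 200 million years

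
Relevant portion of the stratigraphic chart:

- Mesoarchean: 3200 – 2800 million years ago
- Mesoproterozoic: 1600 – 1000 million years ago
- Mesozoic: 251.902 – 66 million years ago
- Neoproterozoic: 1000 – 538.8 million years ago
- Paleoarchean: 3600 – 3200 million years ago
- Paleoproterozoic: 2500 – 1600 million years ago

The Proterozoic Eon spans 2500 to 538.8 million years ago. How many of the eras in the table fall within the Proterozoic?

3

Eras inside 2500–538.8 Ma: Paleoproterozoic, Mesoproterozoic, Neoproterozoic — 3 in total.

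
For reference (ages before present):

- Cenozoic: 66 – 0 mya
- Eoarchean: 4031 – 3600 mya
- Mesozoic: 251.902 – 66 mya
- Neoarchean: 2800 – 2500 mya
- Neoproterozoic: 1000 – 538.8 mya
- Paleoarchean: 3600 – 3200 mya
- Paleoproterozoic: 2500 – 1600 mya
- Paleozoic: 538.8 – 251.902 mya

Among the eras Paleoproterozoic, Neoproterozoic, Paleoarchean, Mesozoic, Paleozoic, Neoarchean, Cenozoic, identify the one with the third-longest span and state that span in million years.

Paleoarchean, 400 million years

Durations: Paleoproterozoic 900; Neoproterozoic 461.2; Paleoarchean 400; Mesozoic 185.902; Paleozoic 286.898; Neoarchean 300; Cenozoic 66 Myr.
Sorted longest-first: Paleoproterozoic (900), Neoproterozoic (461.2), Paleoarchean (400), Neoarchean (300), Paleozoic (286.898), Mesozoic (185.902), Cenozoic (66).
The third longest is Paleoarchean at 400 Myr.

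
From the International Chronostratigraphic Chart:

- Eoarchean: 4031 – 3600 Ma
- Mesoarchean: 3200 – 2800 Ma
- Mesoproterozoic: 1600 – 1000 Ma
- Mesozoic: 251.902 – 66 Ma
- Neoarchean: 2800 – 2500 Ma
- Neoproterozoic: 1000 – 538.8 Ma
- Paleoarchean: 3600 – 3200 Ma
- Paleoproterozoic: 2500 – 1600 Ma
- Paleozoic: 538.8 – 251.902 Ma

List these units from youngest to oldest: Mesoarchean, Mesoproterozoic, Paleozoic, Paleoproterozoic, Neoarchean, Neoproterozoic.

Read off each span (Ma): Mesoarchean 3200–2800; Mesoproterozoic 1600–1000; Paleozoic 538.8–251.902; Paleoproterozoic 2500–1600; Neoarchean 2800–2500; Neoproterozoic 1000–538.8.
Larger Ma is older, so oldest→youngest is Mesoarchean, Neoarchean, Paleoproterozoic, Mesoproterozoic, Neoproterozoic, Paleozoic; reverse it for youngest→oldest.

Paleozoic, then Neoproterozoic, then Mesoproterozoic, then Paleoproterozoic, then Neoarchean, then Mesoarchean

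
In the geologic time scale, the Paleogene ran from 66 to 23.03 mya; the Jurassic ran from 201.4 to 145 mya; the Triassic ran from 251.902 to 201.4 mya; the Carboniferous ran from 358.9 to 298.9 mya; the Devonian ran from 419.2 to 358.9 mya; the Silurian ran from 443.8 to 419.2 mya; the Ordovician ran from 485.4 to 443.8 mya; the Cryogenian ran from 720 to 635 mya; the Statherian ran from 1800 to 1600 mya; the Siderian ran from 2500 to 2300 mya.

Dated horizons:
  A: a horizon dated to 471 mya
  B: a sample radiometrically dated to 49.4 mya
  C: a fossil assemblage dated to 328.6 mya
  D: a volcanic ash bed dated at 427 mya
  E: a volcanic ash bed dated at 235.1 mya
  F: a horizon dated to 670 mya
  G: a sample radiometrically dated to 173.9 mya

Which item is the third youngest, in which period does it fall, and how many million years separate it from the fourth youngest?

E, in the Triassic; 93.5 million years to C

Smaller Ma means younger, so youngest first: B 49.4 < G 173.9 < E 235.1 < C 328.6 < D 427 < A 471 < F 670.
Counting 3 along gives E (235.1 Ma); the excerpt puts that inside the Triassic, 251.902–201.4 Ma.
Next in line is C (328.6 Ma), and 328.6 − 235.1 = 93.5 Myr.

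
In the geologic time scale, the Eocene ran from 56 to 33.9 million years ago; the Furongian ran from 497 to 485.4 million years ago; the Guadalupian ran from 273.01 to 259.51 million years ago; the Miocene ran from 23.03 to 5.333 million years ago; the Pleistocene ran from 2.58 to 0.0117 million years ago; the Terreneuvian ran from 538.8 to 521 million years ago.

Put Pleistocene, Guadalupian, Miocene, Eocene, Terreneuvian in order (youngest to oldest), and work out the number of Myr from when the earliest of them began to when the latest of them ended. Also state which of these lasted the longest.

Start ages (Ma): Terreneuvian 538.8, Guadalupian 273.01, Eocene 56, Miocene 23.03, Pleistocene 2.58.
Ordered youngest to oldest: Pleistocene, Miocene, Eocene, Guadalupian, Terreneuvian.
Span = 538.8 − 0.0117 = 538.7883 Myr.
Durations: Guadalupian 13.5, Pleistocene 2.5683, Miocene 17.697, Eocene 22.1, Terreneuvian 17.8 → longest is Eocene (22.1 Myr).

Pleistocene, Miocene, Eocene, Guadalupian, Terreneuvian; total span 538.7883 Myr; longest is Eocene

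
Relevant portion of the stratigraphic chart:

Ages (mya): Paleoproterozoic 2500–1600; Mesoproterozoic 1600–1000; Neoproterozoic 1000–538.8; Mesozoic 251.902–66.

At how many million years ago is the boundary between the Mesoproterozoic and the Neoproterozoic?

The Mesoproterozoic ends and the Neoproterozoic begins at 1000 mya.

1000 mya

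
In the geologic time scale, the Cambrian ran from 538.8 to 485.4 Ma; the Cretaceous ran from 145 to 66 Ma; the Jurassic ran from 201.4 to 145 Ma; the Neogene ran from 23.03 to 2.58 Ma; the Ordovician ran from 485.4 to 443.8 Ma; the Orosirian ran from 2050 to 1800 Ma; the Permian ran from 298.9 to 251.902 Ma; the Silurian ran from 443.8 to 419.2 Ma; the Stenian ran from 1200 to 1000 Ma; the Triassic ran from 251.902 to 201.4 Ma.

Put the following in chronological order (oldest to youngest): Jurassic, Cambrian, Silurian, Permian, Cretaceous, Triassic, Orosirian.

Sorting by start age (descending Ma, since larger Ma = older): Orosirian start 2050, Cambrian start 538.8, Silurian start 443.8, Permian start 298.9, Triassic start 251.902, Jurassic start 201.4, Cretaceous start 145.

Orosirian, then Cambrian, then Silurian, then Permian, then Triassic, then Jurassic, then Cretaceous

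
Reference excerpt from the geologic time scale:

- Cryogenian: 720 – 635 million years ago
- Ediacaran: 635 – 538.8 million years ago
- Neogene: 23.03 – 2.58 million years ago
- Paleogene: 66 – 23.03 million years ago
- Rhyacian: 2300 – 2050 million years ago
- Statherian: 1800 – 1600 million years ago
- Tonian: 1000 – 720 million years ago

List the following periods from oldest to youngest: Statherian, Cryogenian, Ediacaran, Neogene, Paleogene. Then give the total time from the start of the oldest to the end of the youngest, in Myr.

From the excerpt: Statherian 1800–1600; Cryogenian 720–635; Ediacaran 635–538.8; Neogene 23.03–2.58; Paleogene 66–23.03 (Ma).
Larger Ma is earlier, so the oldest is Statherian and the youngest is Neogene; oldest to youngest: Statherian, Cryogenian, Ediacaran, Paleogene, Neogene.
Oldest start 1800 minus youngest end 2.58 gives 1797.42 Myr overall.

Statherian, Cryogenian, Ediacaran, Paleogene, Neogene; total span 1797.42 Myr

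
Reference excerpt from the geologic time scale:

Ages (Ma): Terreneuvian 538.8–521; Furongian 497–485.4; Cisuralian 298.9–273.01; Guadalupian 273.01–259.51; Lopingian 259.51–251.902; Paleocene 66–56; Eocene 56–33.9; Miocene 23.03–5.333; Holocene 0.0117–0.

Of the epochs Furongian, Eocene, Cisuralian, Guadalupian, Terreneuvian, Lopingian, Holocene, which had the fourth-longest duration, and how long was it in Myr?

Guadalupian, 13.5 million years

Durations: Furongian 11.6; Eocene 22.1; Cisuralian 25.89; Guadalupian 13.5; Terreneuvian 17.8; Lopingian 7.608; Holocene 0.0117 Myr.
Sorted longest-first: Cisuralian (25.89), Eocene (22.1), Terreneuvian (17.8), Guadalupian (13.5), Furongian (11.6), Lopingian (7.608), Holocene (0.0117).
The fourth longest is Guadalupian at 13.5 Myr.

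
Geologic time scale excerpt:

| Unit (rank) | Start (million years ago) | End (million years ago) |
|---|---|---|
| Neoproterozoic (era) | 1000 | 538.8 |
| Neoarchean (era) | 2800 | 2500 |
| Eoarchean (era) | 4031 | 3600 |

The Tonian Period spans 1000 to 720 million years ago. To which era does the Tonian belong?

Neoproterozoic

The Tonian (1000–720 Ma) lies entirely within 1000–538.8 Ma, the Neoproterozoic Era.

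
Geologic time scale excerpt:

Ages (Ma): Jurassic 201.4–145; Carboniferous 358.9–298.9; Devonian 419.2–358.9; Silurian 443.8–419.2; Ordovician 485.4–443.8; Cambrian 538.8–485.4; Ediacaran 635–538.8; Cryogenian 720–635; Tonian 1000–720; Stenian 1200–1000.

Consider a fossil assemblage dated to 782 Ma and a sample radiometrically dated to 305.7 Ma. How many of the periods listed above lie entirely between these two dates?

6

782 Ma sits inside the Tonian (1000–720) and 305.7 Ma inside the Carboniferous (358.9–298.9); neither of those is wholly between the two dates.
The listed periods lying completely between them are Cryogenian, Ediacaran, Cambrian, Ordovician, Silurian, Devonian — 6 in all.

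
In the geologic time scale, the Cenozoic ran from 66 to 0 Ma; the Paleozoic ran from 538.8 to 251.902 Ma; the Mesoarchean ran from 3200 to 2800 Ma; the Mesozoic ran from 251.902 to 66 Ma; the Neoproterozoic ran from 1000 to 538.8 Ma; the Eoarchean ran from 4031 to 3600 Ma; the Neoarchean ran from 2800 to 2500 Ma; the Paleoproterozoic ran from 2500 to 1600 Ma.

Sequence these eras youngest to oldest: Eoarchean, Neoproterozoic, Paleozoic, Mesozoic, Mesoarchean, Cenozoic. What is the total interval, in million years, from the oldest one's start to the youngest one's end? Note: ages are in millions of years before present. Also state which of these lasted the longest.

Cenozoic, Mesozoic, Paleozoic, Neoproterozoic, Mesoarchean, Eoarchean; total span 4031 Myr; longest is Neoproterozoic

From the excerpt: Eoarchean 4031–3600; Neoproterozoic 1000–538.8; Paleozoic 538.8–251.902; Mesozoic 251.902–66; Mesoarchean 3200–2800; Cenozoic 66–0 (Ma).
Larger Ma is earlier, so the oldest is Eoarchean and the youngest is Cenozoic; youngest to oldest: Cenozoic, Mesozoic, Paleozoic, Neoproterozoic, Mesoarchean, Eoarchean.
Oldest start 4031 minus youngest end 0 gives 4031 Myr overall.
Individual lengths (start − end): Paleozoic 286.898; Cenozoic 66; Mesozoic 185.902; Mesoarchean 400; Eoarchean 431; Neoproterozoic 461.2. The largest is Neoproterozoic at 461.2 Myr.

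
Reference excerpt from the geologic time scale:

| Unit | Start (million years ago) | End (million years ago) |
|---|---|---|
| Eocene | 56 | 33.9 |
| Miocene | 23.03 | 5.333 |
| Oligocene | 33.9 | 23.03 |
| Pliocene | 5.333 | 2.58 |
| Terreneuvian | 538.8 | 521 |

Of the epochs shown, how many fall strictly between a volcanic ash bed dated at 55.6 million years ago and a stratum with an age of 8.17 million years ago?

The older date is 55.6 Ma and the younger is 8.17 Ma.
Epochs with start < 55.6 and end > 8.17 Ma: Oligocene (33.9–23.03).
That is 1 complete epoch.

1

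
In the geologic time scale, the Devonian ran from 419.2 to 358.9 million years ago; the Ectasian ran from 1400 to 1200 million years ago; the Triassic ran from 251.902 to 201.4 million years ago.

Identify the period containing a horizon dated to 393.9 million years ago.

Devonian

393.9 Ma lies between 419.2 and 358.9 Ma, so it falls in the Devonian.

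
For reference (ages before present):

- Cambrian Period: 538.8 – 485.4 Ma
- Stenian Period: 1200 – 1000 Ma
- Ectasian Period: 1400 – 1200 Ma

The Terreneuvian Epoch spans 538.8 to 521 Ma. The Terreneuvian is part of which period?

Cambrian

The Terreneuvian (538.8–521 Ma) lies entirely within 538.8–485.4 Ma, the Cambrian Period.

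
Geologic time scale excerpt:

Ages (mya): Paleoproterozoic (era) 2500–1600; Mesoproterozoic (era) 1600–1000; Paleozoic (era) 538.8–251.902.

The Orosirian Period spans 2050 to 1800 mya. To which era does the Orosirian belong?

The Orosirian (2050–1800 Ma) lies entirely within 2500–1600 Ma, the Paleoproterozoic Era.

Paleoproterozoic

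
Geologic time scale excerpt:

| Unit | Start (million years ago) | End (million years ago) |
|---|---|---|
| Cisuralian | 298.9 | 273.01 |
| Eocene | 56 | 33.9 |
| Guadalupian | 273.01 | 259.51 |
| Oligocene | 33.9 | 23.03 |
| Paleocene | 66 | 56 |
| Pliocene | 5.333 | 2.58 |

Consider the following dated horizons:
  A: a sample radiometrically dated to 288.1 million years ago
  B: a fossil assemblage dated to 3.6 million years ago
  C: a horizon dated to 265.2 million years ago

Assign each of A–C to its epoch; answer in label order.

A: 288.1 Ma lies in 298.9–273.01 Ma, so Cisuralian.
B: 3.6 Ma lies in 5.333–2.58 Ma, so Pliocene.
C: 265.2 Ma lies in 273.01–259.51 Ma, so Guadalupian.

A — Cisuralian; B — Pliocene; C — Guadalupian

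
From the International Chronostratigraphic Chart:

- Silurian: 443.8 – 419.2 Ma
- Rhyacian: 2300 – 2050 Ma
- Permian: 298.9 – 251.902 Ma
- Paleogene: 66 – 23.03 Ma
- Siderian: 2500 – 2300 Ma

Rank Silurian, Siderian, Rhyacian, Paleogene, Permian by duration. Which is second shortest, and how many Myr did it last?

Start − end for each: Silurian 443.8 − 419.2 = 24.6; Siderian 2500 − 2300 = 200; Rhyacian 2300 − 2050 = 250; Paleogene 66 − 23.03 = 42.97; Permian 298.9 − 251.902 = 46.998.
Ranking these from shortest: Silurian < Paleogene < Permian < Siderian < Rhyacian.
Position 2 in that ranking is Paleogene, which lasted 42.97 Myr.

Paleogene, 42.97 million years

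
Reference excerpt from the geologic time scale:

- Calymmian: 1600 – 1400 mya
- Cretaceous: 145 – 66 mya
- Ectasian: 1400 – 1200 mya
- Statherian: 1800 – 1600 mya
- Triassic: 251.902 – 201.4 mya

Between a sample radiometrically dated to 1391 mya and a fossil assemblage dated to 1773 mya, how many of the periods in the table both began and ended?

1

1773 Ma sits inside the Statherian (1800–1600) and 1391 Ma inside the Ectasian (1400–1200); neither of those is wholly between the two dates.
The listed periods lying completely between them are Calymmian — 1 in all.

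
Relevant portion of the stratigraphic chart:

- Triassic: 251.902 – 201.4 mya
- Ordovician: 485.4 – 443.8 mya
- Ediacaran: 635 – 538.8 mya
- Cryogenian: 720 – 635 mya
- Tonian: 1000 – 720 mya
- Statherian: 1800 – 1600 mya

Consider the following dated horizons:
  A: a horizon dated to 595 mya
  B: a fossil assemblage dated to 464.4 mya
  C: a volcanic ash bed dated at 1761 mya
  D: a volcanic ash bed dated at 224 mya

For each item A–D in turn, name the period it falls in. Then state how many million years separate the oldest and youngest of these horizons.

A: 595 Ma lies in 635–538.8 Ma, so Ediacaran.
B: 464.4 Ma lies in 485.4–443.8 Ma, so Ordovician.
C: 1761 Ma lies in 1800–1600 Ma, so Statherian.
D: 224 Ma lies in 251.902–201.4 Ma, so Triassic.
Oldest = 1761 Ma, youngest = 224 Ma → span 1537 Myr.

A — Ediacaran; B — Ordovician; C — Statherian; D — Triassic; span 1537 million years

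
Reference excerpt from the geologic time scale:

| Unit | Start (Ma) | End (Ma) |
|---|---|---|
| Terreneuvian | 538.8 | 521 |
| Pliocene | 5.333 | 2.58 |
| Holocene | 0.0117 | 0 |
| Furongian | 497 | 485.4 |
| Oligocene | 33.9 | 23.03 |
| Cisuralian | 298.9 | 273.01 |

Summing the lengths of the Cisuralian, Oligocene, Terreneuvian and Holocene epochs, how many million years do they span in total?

54.5717 million years

Each duration: Cisuralian = 25.89; Oligocene = 10.87; Terreneuvian = 17.8; Holocene = 0.0117.
Sum: 25.89 + 10.87 + 17.8 + 0.0117 = 54.5717 Myr.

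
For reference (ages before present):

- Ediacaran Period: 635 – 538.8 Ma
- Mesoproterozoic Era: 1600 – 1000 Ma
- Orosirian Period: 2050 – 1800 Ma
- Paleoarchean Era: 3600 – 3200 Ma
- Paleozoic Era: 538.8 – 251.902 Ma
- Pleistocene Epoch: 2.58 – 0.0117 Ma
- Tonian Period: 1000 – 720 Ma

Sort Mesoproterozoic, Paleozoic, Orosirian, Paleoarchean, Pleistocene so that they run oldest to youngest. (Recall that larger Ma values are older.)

Read off each span (Ma): Mesoproterozoic 1600–1000; Paleozoic 538.8–251.902; Orosirian 2050–1800; Paleoarchean 3600–3200; Pleistocene 2.58–0.0117.
Larger Ma is older, so oldest→youngest is Paleoarchean, Orosirian, Mesoproterozoic, Paleozoic, Pleistocene.

Paleoarchean, Orosirian, Mesoproterozoic, Paleozoic, Pleistocene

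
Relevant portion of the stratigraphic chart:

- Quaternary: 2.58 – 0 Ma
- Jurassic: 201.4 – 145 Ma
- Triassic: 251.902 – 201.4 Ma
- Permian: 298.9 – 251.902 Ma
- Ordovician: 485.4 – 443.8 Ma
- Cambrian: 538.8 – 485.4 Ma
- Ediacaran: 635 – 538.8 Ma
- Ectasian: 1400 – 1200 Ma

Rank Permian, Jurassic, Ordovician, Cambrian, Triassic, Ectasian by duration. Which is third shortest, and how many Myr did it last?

Start − end for each: Permian 298.9 − 251.902 = 46.998; Jurassic 201.4 − 145 = 56.4; Ordovician 485.4 − 443.8 = 41.6; Cambrian 538.8 − 485.4 = 53.4; Triassic 251.902 − 201.4 = 50.502; Ectasian 1400 − 1200 = 200.
Ranking these from shortest: Ordovician < Permian < Triassic < Cambrian < Jurassic < Ectasian.
Position 3 in that ranking is Triassic, which lasted 50.502 Myr.

Triassic, 50.502 million years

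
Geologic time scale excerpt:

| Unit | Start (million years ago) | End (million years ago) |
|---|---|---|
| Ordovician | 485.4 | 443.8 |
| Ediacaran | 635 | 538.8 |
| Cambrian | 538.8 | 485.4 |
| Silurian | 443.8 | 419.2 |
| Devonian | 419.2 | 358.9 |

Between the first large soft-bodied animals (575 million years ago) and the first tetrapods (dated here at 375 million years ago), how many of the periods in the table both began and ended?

3

The older date is 575 Ma and the younger is 375 Ma.
Periods with start < 575 and end > 375 Ma: Cambrian (538.8–485.4), Ordovician (485.4–443.8), Silurian (443.8–419.2).
That is 3 complete periods.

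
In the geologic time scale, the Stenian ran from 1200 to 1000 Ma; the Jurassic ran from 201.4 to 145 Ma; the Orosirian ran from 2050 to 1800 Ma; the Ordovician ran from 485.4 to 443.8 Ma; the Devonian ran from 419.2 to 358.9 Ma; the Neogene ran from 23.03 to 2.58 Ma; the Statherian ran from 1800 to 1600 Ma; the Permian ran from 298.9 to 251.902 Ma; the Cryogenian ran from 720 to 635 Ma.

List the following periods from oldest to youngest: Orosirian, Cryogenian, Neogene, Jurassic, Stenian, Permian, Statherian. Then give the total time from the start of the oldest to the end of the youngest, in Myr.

From the excerpt: Orosirian 2050–1800; Cryogenian 720–635; Neogene 23.03–2.58; Jurassic 201.4–145; Stenian 1200–1000; Permian 298.9–251.902; Statherian 1800–1600 (Ma).
Larger Ma is earlier, so the oldest is Orosirian and the youngest is Neogene; oldest to youngest: Orosirian, Statherian, Stenian, Cryogenian, Permian, Jurassic, Neogene.
Oldest start 2050 minus youngest end 2.58 gives 2047.42 Myr overall.

Orosirian → Statherian → Stenian → Cryogenian → Permian → Jurassic → Neogene; total span 2047.42 Myr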